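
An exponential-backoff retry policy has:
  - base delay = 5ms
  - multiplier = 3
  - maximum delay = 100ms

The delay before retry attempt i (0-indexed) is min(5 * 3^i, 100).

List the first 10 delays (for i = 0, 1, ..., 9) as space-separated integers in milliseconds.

Answer: 5 15 45 100 100 100 100 100 100 100

Derivation:
Computing each delay:
  i=0: min(5*3^0, 100) = 5
  i=1: min(5*3^1, 100) = 15
  i=2: min(5*3^2, 100) = 45
  i=3: min(5*3^3, 100) = 100
  i=4: min(5*3^4, 100) = 100
  i=5: min(5*3^5, 100) = 100
  i=6: min(5*3^6, 100) = 100
  i=7: min(5*3^7, 100) = 100
  i=8: min(5*3^8, 100) = 100
  i=9: min(5*3^9, 100) = 100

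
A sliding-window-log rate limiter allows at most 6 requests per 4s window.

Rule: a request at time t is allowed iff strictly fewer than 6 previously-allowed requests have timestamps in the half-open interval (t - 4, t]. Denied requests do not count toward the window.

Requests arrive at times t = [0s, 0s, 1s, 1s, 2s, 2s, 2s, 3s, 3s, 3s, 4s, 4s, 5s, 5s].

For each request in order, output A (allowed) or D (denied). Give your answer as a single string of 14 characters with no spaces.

Tracking allowed requests in the window:
  req#1 t=0s: ALLOW
  req#2 t=0s: ALLOW
  req#3 t=1s: ALLOW
  req#4 t=1s: ALLOW
  req#5 t=2s: ALLOW
  req#6 t=2s: ALLOW
  req#7 t=2s: DENY
  req#8 t=3s: DENY
  req#9 t=3s: DENY
  req#10 t=3s: DENY
  req#11 t=4s: ALLOW
  req#12 t=4s: ALLOW
  req#13 t=5s: ALLOW
  req#14 t=5s: ALLOW

Answer: AAAAAADDDDAAAA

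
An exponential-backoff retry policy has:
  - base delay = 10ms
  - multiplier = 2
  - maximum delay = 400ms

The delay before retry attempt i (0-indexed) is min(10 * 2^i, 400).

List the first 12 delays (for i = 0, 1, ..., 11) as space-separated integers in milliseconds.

Computing each delay:
  i=0: min(10*2^0, 400) = 10
  i=1: min(10*2^1, 400) = 20
  i=2: min(10*2^2, 400) = 40
  i=3: min(10*2^3, 400) = 80
  i=4: min(10*2^4, 400) = 160
  i=5: min(10*2^5, 400) = 320
  i=6: min(10*2^6, 400) = 400
  i=7: min(10*2^7, 400) = 400
  i=8: min(10*2^8, 400) = 400
  i=9: min(10*2^9, 400) = 400
  i=10: min(10*2^10, 400) = 400
  i=11: min(10*2^11, 400) = 400

Answer: 10 20 40 80 160 320 400 400 400 400 400 400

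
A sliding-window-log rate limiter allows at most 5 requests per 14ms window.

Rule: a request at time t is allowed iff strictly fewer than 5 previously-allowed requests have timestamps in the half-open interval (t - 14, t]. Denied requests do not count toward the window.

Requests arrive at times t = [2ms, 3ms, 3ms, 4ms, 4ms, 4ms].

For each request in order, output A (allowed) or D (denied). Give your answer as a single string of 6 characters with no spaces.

Answer: AAAAAD

Derivation:
Tracking allowed requests in the window:
  req#1 t=2ms: ALLOW
  req#2 t=3ms: ALLOW
  req#3 t=3ms: ALLOW
  req#4 t=4ms: ALLOW
  req#5 t=4ms: ALLOW
  req#6 t=4ms: DENY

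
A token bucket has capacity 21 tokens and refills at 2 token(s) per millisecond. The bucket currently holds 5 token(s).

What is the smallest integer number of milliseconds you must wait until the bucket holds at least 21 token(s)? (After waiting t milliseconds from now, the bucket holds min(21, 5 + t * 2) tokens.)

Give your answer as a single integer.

Need 5 + t * 2 >= 21, so t >= 16/2.
Smallest integer t = ceil(16/2) = 8.

Answer: 8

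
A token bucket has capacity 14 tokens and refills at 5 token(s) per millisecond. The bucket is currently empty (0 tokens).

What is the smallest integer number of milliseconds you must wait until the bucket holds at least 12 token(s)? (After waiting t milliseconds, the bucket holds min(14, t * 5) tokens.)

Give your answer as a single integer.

Answer: 3

Derivation:
Need t * 5 >= 12, so t >= 12/5.
Smallest integer t = ceil(12/5) = 3.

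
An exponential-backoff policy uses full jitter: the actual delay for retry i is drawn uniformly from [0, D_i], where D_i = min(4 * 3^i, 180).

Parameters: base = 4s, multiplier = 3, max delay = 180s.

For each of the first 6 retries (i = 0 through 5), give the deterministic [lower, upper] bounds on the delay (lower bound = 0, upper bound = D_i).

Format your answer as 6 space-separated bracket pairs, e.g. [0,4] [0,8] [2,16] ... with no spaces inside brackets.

Computing bounds per retry:
  i=0: D_i=min(4*3^0,180)=4, bounds=[0,4]
  i=1: D_i=min(4*3^1,180)=12, bounds=[0,12]
  i=2: D_i=min(4*3^2,180)=36, bounds=[0,36]
  i=3: D_i=min(4*3^3,180)=108, bounds=[0,108]
  i=4: D_i=min(4*3^4,180)=180, bounds=[0,180]
  i=5: D_i=min(4*3^5,180)=180, bounds=[0,180]

Answer: [0,4] [0,12] [0,36] [0,108] [0,180] [0,180]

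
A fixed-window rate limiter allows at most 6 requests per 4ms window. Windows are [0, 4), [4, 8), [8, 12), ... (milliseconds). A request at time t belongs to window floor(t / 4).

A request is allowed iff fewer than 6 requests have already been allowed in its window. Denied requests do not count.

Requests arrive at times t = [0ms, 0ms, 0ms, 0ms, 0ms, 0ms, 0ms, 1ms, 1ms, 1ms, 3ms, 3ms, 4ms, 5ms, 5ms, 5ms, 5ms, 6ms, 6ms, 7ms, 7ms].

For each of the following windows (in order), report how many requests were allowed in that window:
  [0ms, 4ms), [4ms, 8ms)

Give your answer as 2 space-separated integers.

Processing requests:
  req#1 t=0ms (window 0): ALLOW
  req#2 t=0ms (window 0): ALLOW
  req#3 t=0ms (window 0): ALLOW
  req#4 t=0ms (window 0): ALLOW
  req#5 t=0ms (window 0): ALLOW
  req#6 t=0ms (window 0): ALLOW
  req#7 t=0ms (window 0): DENY
  req#8 t=1ms (window 0): DENY
  req#9 t=1ms (window 0): DENY
  req#10 t=1ms (window 0): DENY
  req#11 t=3ms (window 0): DENY
  req#12 t=3ms (window 0): DENY
  req#13 t=4ms (window 1): ALLOW
  req#14 t=5ms (window 1): ALLOW
  req#15 t=5ms (window 1): ALLOW
  req#16 t=5ms (window 1): ALLOW
  req#17 t=5ms (window 1): ALLOW
  req#18 t=6ms (window 1): ALLOW
  req#19 t=6ms (window 1): DENY
  req#20 t=7ms (window 1): DENY
  req#21 t=7ms (window 1): DENY

Allowed counts by window: 6 6

Answer: 6 6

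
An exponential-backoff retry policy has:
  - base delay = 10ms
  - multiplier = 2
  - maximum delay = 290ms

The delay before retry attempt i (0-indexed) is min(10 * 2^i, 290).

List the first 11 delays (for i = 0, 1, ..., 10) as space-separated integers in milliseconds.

Computing each delay:
  i=0: min(10*2^0, 290) = 10
  i=1: min(10*2^1, 290) = 20
  i=2: min(10*2^2, 290) = 40
  i=3: min(10*2^3, 290) = 80
  i=4: min(10*2^4, 290) = 160
  i=5: min(10*2^5, 290) = 290
  i=6: min(10*2^6, 290) = 290
  i=7: min(10*2^7, 290) = 290
  i=8: min(10*2^8, 290) = 290
  i=9: min(10*2^9, 290) = 290
  i=10: min(10*2^10, 290) = 290

Answer: 10 20 40 80 160 290 290 290 290 290 290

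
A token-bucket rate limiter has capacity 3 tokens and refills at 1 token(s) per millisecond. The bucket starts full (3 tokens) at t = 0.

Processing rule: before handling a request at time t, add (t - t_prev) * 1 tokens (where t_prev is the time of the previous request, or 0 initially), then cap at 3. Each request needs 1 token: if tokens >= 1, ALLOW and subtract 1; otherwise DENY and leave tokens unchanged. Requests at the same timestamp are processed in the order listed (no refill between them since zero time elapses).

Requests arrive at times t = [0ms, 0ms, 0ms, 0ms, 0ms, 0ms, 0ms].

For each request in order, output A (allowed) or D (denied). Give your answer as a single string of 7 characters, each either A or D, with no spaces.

Answer: AAADDDD

Derivation:
Simulating step by step:
  req#1 t=0ms: ALLOW
  req#2 t=0ms: ALLOW
  req#3 t=0ms: ALLOW
  req#4 t=0ms: DENY
  req#5 t=0ms: DENY
  req#6 t=0ms: DENY
  req#7 t=0ms: DENY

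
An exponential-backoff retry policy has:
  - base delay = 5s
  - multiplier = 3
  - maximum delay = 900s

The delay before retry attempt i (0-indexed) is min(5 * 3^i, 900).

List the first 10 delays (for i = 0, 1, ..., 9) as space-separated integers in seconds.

Computing each delay:
  i=0: min(5*3^0, 900) = 5
  i=1: min(5*3^1, 900) = 15
  i=2: min(5*3^2, 900) = 45
  i=3: min(5*3^3, 900) = 135
  i=4: min(5*3^4, 900) = 405
  i=5: min(5*3^5, 900) = 900
  i=6: min(5*3^6, 900) = 900
  i=7: min(5*3^7, 900) = 900
  i=8: min(5*3^8, 900) = 900
  i=9: min(5*3^9, 900) = 900

Answer: 5 15 45 135 405 900 900 900 900 900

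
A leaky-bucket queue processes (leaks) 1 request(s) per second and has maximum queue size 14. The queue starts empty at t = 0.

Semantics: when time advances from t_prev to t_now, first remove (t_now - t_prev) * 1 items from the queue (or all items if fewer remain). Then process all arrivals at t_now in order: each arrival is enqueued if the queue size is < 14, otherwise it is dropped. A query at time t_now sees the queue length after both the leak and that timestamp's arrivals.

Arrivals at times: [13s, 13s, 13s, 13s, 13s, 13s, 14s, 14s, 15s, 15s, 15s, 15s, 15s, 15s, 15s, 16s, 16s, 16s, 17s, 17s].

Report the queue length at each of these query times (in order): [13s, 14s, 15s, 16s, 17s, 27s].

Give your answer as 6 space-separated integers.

Queue lengths at query times:
  query t=13s: backlog = 6
  query t=14s: backlog = 7
  query t=15s: backlog = 13
  query t=16s: backlog = 14
  query t=17s: backlog = 14
  query t=27s: backlog = 4

Answer: 6 7 13 14 14 4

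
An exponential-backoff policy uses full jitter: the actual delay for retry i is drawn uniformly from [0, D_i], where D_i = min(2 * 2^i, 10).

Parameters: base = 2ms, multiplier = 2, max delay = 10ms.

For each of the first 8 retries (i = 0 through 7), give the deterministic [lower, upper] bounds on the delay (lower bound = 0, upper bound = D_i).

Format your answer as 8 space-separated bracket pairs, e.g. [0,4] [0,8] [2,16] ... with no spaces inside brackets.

Answer: [0,2] [0,4] [0,8] [0,10] [0,10] [0,10] [0,10] [0,10]

Derivation:
Computing bounds per retry:
  i=0: D_i=min(2*2^0,10)=2, bounds=[0,2]
  i=1: D_i=min(2*2^1,10)=4, bounds=[0,4]
  i=2: D_i=min(2*2^2,10)=8, bounds=[0,8]
  i=3: D_i=min(2*2^3,10)=10, bounds=[0,10]
  i=4: D_i=min(2*2^4,10)=10, bounds=[0,10]
  i=5: D_i=min(2*2^5,10)=10, bounds=[0,10]
  i=6: D_i=min(2*2^6,10)=10, bounds=[0,10]
  i=7: D_i=min(2*2^7,10)=10, bounds=[0,10]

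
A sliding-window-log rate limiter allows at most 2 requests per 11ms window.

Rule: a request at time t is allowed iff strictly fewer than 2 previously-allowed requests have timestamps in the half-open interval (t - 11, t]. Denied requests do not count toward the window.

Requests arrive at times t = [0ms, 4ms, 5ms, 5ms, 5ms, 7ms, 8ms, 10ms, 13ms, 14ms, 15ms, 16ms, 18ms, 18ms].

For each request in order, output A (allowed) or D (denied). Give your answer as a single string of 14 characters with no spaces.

Tracking allowed requests in the window:
  req#1 t=0ms: ALLOW
  req#2 t=4ms: ALLOW
  req#3 t=5ms: DENY
  req#4 t=5ms: DENY
  req#5 t=5ms: DENY
  req#6 t=7ms: DENY
  req#7 t=8ms: DENY
  req#8 t=10ms: DENY
  req#9 t=13ms: ALLOW
  req#10 t=14ms: DENY
  req#11 t=15ms: ALLOW
  req#12 t=16ms: DENY
  req#13 t=18ms: DENY
  req#14 t=18ms: DENY

Answer: AADDDDDDADADDD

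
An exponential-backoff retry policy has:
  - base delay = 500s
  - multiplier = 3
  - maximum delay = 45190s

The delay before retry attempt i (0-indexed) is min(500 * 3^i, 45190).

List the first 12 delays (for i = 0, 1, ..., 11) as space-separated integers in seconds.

Computing each delay:
  i=0: min(500*3^0, 45190) = 500
  i=1: min(500*3^1, 45190) = 1500
  i=2: min(500*3^2, 45190) = 4500
  i=3: min(500*3^3, 45190) = 13500
  i=4: min(500*3^4, 45190) = 40500
  i=5: min(500*3^5, 45190) = 45190
  i=6: min(500*3^6, 45190) = 45190
  i=7: min(500*3^7, 45190) = 45190
  i=8: min(500*3^8, 45190) = 45190
  i=9: min(500*3^9, 45190) = 45190
  i=10: min(500*3^10, 45190) = 45190
  i=11: min(500*3^11, 45190) = 45190

Answer: 500 1500 4500 13500 40500 45190 45190 45190 45190 45190 45190 45190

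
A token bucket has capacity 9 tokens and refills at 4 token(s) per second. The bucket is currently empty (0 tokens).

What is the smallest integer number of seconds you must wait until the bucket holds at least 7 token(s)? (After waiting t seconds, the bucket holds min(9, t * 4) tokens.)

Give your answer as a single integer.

Answer: 2

Derivation:
Need t * 4 >= 7, so t >= 7/4.
Smallest integer t = ceil(7/4) = 2.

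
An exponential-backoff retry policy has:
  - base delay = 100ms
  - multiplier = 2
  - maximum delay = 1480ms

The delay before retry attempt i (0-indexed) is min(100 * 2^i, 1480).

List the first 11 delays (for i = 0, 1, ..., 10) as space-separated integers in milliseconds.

Computing each delay:
  i=0: min(100*2^0, 1480) = 100
  i=1: min(100*2^1, 1480) = 200
  i=2: min(100*2^2, 1480) = 400
  i=3: min(100*2^3, 1480) = 800
  i=4: min(100*2^4, 1480) = 1480
  i=5: min(100*2^5, 1480) = 1480
  i=6: min(100*2^6, 1480) = 1480
  i=7: min(100*2^7, 1480) = 1480
  i=8: min(100*2^8, 1480) = 1480
  i=9: min(100*2^9, 1480) = 1480
  i=10: min(100*2^10, 1480) = 1480

Answer: 100 200 400 800 1480 1480 1480 1480 1480 1480 1480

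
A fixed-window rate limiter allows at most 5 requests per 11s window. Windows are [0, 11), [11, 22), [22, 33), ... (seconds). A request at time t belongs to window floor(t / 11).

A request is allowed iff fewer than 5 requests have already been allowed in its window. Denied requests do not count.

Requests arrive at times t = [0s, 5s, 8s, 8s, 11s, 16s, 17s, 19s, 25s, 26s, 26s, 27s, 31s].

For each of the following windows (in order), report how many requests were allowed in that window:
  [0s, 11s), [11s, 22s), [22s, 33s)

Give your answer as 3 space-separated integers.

Answer: 4 4 5

Derivation:
Processing requests:
  req#1 t=0s (window 0): ALLOW
  req#2 t=5s (window 0): ALLOW
  req#3 t=8s (window 0): ALLOW
  req#4 t=8s (window 0): ALLOW
  req#5 t=11s (window 1): ALLOW
  req#6 t=16s (window 1): ALLOW
  req#7 t=17s (window 1): ALLOW
  req#8 t=19s (window 1): ALLOW
  req#9 t=25s (window 2): ALLOW
  req#10 t=26s (window 2): ALLOW
  req#11 t=26s (window 2): ALLOW
  req#12 t=27s (window 2): ALLOW
  req#13 t=31s (window 2): ALLOW

Allowed counts by window: 4 4 5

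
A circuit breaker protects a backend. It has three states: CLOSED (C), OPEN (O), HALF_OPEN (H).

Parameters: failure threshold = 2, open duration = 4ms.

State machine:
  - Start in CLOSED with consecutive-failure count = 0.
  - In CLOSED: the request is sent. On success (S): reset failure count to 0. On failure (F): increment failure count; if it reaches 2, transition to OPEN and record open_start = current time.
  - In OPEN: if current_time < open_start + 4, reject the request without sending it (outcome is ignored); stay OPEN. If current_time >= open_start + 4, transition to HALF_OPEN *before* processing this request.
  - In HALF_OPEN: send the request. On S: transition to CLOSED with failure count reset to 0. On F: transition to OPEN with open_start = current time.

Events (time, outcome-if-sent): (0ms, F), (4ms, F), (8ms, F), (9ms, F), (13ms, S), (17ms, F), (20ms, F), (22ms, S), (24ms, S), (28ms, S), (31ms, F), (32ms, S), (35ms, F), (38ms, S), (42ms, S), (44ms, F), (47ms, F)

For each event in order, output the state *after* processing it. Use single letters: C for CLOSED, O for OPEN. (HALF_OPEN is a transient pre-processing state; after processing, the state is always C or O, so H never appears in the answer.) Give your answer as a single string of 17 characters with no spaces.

Answer: COOOCCOOCCCCCCCCO

Derivation:
State after each event:
  event#1 t=0ms outcome=F: state=CLOSED
  event#2 t=4ms outcome=F: state=OPEN
  event#3 t=8ms outcome=F: state=OPEN
  event#4 t=9ms outcome=F: state=OPEN
  event#5 t=13ms outcome=S: state=CLOSED
  event#6 t=17ms outcome=F: state=CLOSED
  event#7 t=20ms outcome=F: state=OPEN
  event#8 t=22ms outcome=S: state=OPEN
  event#9 t=24ms outcome=S: state=CLOSED
  event#10 t=28ms outcome=S: state=CLOSED
  event#11 t=31ms outcome=F: state=CLOSED
  event#12 t=32ms outcome=S: state=CLOSED
  event#13 t=35ms outcome=F: state=CLOSED
  event#14 t=38ms outcome=S: state=CLOSED
  event#15 t=42ms outcome=S: state=CLOSED
  event#16 t=44ms outcome=F: state=CLOSED
  event#17 t=47ms outcome=F: state=OPEN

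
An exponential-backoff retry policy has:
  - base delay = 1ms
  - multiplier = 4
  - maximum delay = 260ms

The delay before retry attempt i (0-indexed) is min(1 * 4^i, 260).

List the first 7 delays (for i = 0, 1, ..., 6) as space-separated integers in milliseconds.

Computing each delay:
  i=0: min(1*4^0, 260) = 1
  i=1: min(1*4^1, 260) = 4
  i=2: min(1*4^2, 260) = 16
  i=3: min(1*4^3, 260) = 64
  i=4: min(1*4^4, 260) = 256
  i=5: min(1*4^5, 260) = 260
  i=6: min(1*4^6, 260) = 260

Answer: 1 4 16 64 256 260 260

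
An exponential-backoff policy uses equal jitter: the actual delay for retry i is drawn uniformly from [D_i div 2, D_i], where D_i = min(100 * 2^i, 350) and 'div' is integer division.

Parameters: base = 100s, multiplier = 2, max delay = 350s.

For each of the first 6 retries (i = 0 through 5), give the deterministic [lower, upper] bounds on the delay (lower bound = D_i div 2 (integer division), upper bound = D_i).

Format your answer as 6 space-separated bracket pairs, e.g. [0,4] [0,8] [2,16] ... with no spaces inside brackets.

Answer: [50,100] [100,200] [175,350] [175,350] [175,350] [175,350]

Derivation:
Computing bounds per retry:
  i=0: D_i=min(100*2^0,350)=100, bounds=[50,100]
  i=1: D_i=min(100*2^1,350)=200, bounds=[100,200]
  i=2: D_i=min(100*2^2,350)=350, bounds=[175,350]
  i=3: D_i=min(100*2^3,350)=350, bounds=[175,350]
  i=4: D_i=min(100*2^4,350)=350, bounds=[175,350]
  i=5: D_i=min(100*2^5,350)=350, bounds=[175,350]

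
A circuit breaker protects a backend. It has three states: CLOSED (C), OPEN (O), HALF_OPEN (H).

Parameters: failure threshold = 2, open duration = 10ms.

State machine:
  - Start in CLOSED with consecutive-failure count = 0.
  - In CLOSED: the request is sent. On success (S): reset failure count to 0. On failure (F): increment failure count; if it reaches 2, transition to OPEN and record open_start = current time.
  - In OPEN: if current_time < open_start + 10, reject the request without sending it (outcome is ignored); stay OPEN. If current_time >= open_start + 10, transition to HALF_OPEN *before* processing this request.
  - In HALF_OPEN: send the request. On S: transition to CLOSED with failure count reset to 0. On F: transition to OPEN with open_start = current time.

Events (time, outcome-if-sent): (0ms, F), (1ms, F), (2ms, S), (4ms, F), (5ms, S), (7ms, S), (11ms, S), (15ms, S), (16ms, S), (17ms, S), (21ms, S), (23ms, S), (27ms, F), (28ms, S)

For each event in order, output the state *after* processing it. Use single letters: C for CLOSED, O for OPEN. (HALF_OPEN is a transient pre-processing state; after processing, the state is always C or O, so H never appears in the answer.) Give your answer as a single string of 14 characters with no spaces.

State after each event:
  event#1 t=0ms outcome=F: state=CLOSED
  event#2 t=1ms outcome=F: state=OPEN
  event#3 t=2ms outcome=S: state=OPEN
  event#4 t=4ms outcome=F: state=OPEN
  event#5 t=5ms outcome=S: state=OPEN
  event#6 t=7ms outcome=S: state=OPEN
  event#7 t=11ms outcome=S: state=CLOSED
  event#8 t=15ms outcome=S: state=CLOSED
  event#9 t=16ms outcome=S: state=CLOSED
  event#10 t=17ms outcome=S: state=CLOSED
  event#11 t=21ms outcome=S: state=CLOSED
  event#12 t=23ms outcome=S: state=CLOSED
  event#13 t=27ms outcome=F: state=CLOSED
  event#14 t=28ms outcome=S: state=CLOSED

Answer: COOOOOCCCCCCCC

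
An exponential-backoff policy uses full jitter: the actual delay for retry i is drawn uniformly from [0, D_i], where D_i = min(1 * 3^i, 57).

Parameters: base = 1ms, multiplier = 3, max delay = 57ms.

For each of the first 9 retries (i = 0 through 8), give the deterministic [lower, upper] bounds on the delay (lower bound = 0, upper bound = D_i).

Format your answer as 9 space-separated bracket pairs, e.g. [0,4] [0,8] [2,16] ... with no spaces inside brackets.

Computing bounds per retry:
  i=0: D_i=min(1*3^0,57)=1, bounds=[0,1]
  i=1: D_i=min(1*3^1,57)=3, bounds=[0,3]
  i=2: D_i=min(1*3^2,57)=9, bounds=[0,9]
  i=3: D_i=min(1*3^3,57)=27, bounds=[0,27]
  i=4: D_i=min(1*3^4,57)=57, bounds=[0,57]
  i=5: D_i=min(1*3^5,57)=57, bounds=[0,57]
  i=6: D_i=min(1*3^6,57)=57, bounds=[0,57]
  i=7: D_i=min(1*3^7,57)=57, bounds=[0,57]
  i=8: D_i=min(1*3^8,57)=57, bounds=[0,57]

Answer: [0,1] [0,3] [0,9] [0,27] [0,57] [0,57] [0,57] [0,57] [0,57]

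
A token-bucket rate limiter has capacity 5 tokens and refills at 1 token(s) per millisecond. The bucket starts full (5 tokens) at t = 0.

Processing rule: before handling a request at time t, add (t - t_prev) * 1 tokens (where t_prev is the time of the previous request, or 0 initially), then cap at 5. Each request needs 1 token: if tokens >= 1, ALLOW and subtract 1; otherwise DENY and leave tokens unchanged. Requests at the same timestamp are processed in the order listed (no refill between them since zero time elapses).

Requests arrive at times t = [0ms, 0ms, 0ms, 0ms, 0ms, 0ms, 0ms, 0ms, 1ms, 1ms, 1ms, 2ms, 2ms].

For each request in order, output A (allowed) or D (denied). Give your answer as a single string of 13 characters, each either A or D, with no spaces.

Answer: AAAAADDDADDAD

Derivation:
Simulating step by step:
  req#1 t=0ms: ALLOW
  req#2 t=0ms: ALLOW
  req#3 t=0ms: ALLOW
  req#4 t=0ms: ALLOW
  req#5 t=0ms: ALLOW
  req#6 t=0ms: DENY
  req#7 t=0ms: DENY
  req#8 t=0ms: DENY
  req#9 t=1ms: ALLOW
  req#10 t=1ms: DENY
  req#11 t=1ms: DENY
  req#12 t=2ms: ALLOW
  req#13 t=2ms: DENY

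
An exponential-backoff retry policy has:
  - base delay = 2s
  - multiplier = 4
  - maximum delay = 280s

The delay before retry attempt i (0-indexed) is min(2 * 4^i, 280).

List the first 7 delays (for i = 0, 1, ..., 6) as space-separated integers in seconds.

Answer: 2 8 32 128 280 280 280

Derivation:
Computing each delay:
  i=0: min(2*4^0, 280) = 2
  i=1: min(2*4^1, 280) = 8
  i=2: min(2*4^2, 280) = 32
  i=3: min(2*4^3, 280) = 128
  i=4: min(2*4^4, 280) = 280
  i=5: min(2*4^5, 280) = 280
  i=6: min(2*4^6, 280) = 280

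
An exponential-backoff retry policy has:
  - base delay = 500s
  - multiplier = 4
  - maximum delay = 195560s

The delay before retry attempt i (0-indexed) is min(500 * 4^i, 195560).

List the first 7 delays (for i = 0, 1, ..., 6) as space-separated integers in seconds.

Computing each delay:
  i=0: min(500*4^0, 195560) = 500
  i=1: min(500*4^1, 195560) = 2000
  i=2: min(500*4^2, 195560) = 8000
  i=3: min(500*4^3, 195560) = 32000
  i=4: min(500*4^4, 195560) = 128000
  i=5: min(500*4^5, 195560) = 195560
  i=6: min(500*4^6, 195560) = 195560

Answer: 500 2000 8000 32000 128000 195560 195560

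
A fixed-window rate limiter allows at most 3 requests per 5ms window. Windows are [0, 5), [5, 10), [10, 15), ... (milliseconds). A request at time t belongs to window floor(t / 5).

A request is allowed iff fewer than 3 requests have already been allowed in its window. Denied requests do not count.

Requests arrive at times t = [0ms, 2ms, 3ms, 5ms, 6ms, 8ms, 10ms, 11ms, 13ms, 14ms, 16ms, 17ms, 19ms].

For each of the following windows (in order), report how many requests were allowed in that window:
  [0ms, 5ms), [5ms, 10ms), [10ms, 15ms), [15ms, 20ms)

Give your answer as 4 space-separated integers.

Processing requests:
  req#1 t=0ms (window 0): ALLOW
  req#2 t=2ms (window 0): ALLOW
  req#3 t=3ms (window 0): ALLOW
  req#4 t=5ms (window 1): ALLOW
  req#5 t=6ms (window 1): ALLOW
  req#6 t=8ms (window 1): ALLOW
  req#7 t=10ms (window 2): ALLOW
  req#8 t=11ms (window 2): ALLOW
  req#9 t=13ms (window 2): ALLOW
  req#10 t=14ms (window 2): DENY
  req#11 t=16ms (window 3): ALLOW
  req#12 t=17ms (window 3): ALLOW
  req#13 t=19ms (window 3): ALLOW

Allowed counts by window: 3 3 3 3

Answer: 3 3 3 3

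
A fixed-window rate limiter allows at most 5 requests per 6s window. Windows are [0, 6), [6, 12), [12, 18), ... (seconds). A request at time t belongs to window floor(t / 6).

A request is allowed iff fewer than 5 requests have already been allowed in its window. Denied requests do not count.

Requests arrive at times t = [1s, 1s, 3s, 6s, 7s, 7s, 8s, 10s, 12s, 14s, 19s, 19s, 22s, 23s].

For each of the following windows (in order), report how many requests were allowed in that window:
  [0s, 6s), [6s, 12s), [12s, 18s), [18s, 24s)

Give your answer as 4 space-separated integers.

Processing requests:
  req#1 t=1s (window 0): ALLOW
  req#2 t=1s (window 0): ALLOW
  req#3 t=3s (window 0): ALLOW
  req#4 t=6s (window 1): ALLOW
  req#5 t=7s (window 1): ALLOW
  req#6 t=7s (window 1): ALLOW
  req#7 t=8s (window 1): ALLOW
  req#8 t=10s (window 1): ALLOW
  req#9 t=12s (window 2): ALLOW
  req#10 t=14s (window 2): ALLOW
  req#11 t=19s (window 3): ALLOW
  req#12 t=19s (window 3): ALLOW
  req#13 t=22s (window 3): ALLOW
  req#14 t=23s (window 3): ALLOW

Allowed counts by window: 3 5 2 4

Answer: 3 5 2 4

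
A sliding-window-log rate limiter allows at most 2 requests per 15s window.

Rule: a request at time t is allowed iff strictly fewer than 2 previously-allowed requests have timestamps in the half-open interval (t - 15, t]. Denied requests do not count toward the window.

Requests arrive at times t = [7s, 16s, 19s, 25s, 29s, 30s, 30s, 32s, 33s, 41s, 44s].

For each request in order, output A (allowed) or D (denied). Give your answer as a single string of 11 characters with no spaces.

Answer: AADADDDADAD

Derivation:
Tracking allowed requests in the window:
  req#1 t=7s: ALLOW
  req#2 t=16s: ALLOW
  req#3 t=19s: DENY
  req#4 t=25s: ALLOW
  req#5 t=29s: DENY
  req#6 t=30s: DENY
  req#7 t=30s: DENY
  req#8 t=32s: ALLOW
  req#9 t=33s: DENY
  req#10 t=41s: ALLOW
  req#11 t=44s: DENY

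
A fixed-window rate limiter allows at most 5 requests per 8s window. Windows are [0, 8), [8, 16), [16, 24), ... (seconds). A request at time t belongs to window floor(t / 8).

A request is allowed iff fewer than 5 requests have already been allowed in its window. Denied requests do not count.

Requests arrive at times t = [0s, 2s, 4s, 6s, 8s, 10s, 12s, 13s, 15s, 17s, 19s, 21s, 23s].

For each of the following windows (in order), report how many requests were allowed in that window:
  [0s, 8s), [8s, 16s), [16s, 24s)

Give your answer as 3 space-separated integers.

Answer: 4 5 4

Derivation:
Processing requests:
  req#1 t=0s (window 0): ALLOW
  req#2 t=2s (window 0): ALLOW
  req#3 t=4s (window 0): ALLOW
  req#4 t=6s (window 0): ALLOW
  req#5 t=8s (window 1): ALLOW
  req#6 t=10s (window 1): ALLOW
  req#7 t=12s (window 1): ALLOW
  req#8 t=13s (window 1): ALLOW
  req#9 t=15s (window 1): ALLOW
  req#10 t=17s (window 2): ALLOW
  req#11 t=19s (window 2): ALLOW
  req#12 t=21s (window 2): ALLOW
  req#13 t=23s (window 2): ALLOW

Allowed counts by window: 4 5 4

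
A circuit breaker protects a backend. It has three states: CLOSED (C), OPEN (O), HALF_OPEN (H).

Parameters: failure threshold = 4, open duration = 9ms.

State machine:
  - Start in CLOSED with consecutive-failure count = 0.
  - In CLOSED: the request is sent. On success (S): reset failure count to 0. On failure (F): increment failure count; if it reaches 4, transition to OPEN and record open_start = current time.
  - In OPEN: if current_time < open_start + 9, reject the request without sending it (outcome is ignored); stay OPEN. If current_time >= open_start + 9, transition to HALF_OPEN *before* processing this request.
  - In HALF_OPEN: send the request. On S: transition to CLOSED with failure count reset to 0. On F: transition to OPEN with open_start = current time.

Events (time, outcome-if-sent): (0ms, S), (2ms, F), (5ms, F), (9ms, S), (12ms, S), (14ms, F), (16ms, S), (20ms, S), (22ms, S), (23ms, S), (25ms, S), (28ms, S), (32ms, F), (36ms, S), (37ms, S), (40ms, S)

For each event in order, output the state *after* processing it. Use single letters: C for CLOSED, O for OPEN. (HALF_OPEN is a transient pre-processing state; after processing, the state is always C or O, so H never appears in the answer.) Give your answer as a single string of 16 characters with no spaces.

Answer: CCCCCCCCCCCCCCCC

Derivation:
State after each event:
  event#1 t=0ms outcome=S: state=CLOSED
  event#2 t=2ms outcome=F: state=CLOSED
  event#3 t=5ms outcome=F: state=CLOSED
  event#4 t=9ms outcome=S: state=CLOSED
  event#5 t=12ms outcome=S: state=CLOSED
  event#6 t=14ms outcome=F: state=CLOSED
  event#7 t=16ms outcome=S: state=CLOSED
  event#8 t=20ms outcome=S: state=CLOSED
  event#9 t=22ms outcome=S: state=CLOSED
  event#10 t=23ms outcome=S: state=CLOSED
  event#11 t=25ms outcome=S: state=CLOSED
  event#12 t=28ms outcome=S: state=CLOSED
  event#13 t=32ms outcome=F: state=CLOSED
  event#14 t=36ms outcome=S: state=CLOSED
  event#15 t=37ms outcome=S: state=CLOSED
  event#16 t=40ms outcome=S: state=CLOSED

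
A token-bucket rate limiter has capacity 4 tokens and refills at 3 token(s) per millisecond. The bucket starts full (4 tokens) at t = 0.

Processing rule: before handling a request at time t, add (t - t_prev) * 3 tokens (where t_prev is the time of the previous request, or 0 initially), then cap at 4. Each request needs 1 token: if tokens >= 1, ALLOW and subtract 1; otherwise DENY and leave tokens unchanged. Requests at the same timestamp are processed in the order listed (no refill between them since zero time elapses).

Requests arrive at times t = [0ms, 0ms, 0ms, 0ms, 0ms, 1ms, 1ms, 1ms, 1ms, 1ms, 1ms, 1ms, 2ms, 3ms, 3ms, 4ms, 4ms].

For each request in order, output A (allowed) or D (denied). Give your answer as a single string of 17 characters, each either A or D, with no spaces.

Simulating step by step:
  req#1 t=0ms: ALLOW
  req#2 t=0ms: ALLOW
  req#3 t=0ms: ALLOW
  req#4 t=0ms: ALLOW
  req#5 t=0ms: DENY
  req#6 t=1ms: ALLOW
  req#7 t=1ms: ALLOW
  req#8 t=1ms: ALLOW
  req#9 t=1ms: DENY
  req#10 t=1ms: DENY
  req#11 t=1ms: DENY
  req#12 t=1ms: DENY
  req#13 t=2ms: ALLOW
  req#14 t=3ms: ALLOW
  req#15 t=3ms: ALLOW
  req#16 t=4ms: ALLOW
  req#17 t=4ms: ALLOW

Answer: AAAADAAADDDDAAAAA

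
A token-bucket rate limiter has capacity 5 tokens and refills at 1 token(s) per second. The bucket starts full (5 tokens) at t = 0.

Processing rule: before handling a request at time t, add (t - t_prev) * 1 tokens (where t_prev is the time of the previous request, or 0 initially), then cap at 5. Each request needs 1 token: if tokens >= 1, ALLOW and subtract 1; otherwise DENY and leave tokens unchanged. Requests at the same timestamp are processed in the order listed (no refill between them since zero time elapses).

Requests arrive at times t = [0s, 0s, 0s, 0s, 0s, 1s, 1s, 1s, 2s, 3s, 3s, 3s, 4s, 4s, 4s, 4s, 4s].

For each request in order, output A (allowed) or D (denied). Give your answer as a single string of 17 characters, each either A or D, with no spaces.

Answer: AAAAAADDAADDADDDD

Derivation:
Simulating step by step:
  req#1 t=0s: ALLOW
  req#2 t=0s: ALLOW
  req#3 t=0s: ALLOW
  req#4 t=0s: ALLOW
  req#5 t=0s: ALLOW
  req#6 t=1s: ALLOW
  req#7 t=1s: DENY
  req#8 t=1s: DENY
  req#9 t=2s: ALLOW
  req#10 t=3s: ALLOW
  req#11 t=3s: DENY
  req#12 t=3s: DENY
  req#13 t=4s: ALLOW
  req#14 t=4s: DENY
  req#15 t=4s: DENY
  req#16 t=4s: DENY
  req#17 t=4s: DENY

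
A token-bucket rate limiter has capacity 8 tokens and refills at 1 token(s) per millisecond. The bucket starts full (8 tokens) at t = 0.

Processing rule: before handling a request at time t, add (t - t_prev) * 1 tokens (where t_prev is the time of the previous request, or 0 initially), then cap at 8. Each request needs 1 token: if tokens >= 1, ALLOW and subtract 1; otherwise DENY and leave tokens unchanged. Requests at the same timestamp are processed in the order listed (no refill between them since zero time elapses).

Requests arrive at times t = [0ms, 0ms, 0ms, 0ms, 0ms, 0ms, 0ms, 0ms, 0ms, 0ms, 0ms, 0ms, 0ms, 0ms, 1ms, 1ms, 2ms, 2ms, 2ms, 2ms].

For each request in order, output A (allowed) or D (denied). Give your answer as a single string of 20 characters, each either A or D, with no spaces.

Simulating step by step:
  req#1 t=0ms: ALLOW
  req#2 t=0ms: ALLOW
  req#3 t=0ms: ALLOW
  req#4 t=0ms: ALLOW
  req#5 t=0ms: ALLOW
  req#6 t=0ms: ALLOW
  req#7 t=0ms: ALLOW
  req#8 t=0ms: ALLOW
  req#9 t=0ms: DENY
  req#10 t=0ms: DENY
  req#11 t=0ms: DENY
  req#12 t=0ms: DENY
  req#13 t=0ms: DENY
  req#14 t=0ms: DENY
  req#15 t=1ms: ALLOW
  req#16 t=1ms: DENY
  req#17 t=2ms: ALLOW
  req#18 t=2ms: DENY
  req#19 t=2ms: DENY
  req#20 t=2ms: DENY

Answer: AAAAAAAADDDDDDADADDD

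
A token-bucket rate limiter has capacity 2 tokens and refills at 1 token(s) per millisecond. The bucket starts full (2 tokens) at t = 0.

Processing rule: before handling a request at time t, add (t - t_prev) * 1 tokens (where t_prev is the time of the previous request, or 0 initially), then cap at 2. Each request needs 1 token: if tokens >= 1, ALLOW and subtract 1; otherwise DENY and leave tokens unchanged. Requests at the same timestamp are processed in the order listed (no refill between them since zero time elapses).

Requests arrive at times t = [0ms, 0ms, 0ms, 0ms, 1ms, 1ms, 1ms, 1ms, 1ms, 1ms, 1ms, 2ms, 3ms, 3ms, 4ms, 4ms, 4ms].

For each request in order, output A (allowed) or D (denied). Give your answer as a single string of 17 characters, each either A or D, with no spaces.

Simulating step by step:
  req#1 t=0ms: ALLOW
  req#2 t=0ms: ALLOW
  req#3 t=0ms: DENY
  req#4 t=0ms: DENY
  req#5 t=1ms: ALLOW
  req#6 t=1ms: DENY
  req#7 t=1ms: DENY
  req#8 t=1ms: DENY
  req#9 t=1ms: DENY
  req#10 t=1ms: DENY
  req#11 t=1ms: DENY
  req#12 t=2ms: ALLOW
  req#13 t=3ms: ALLOW
  req#14 t=3ms: DENY
  req#15 t=4ms: ALLOW
  req#16 t=4ms: DENY
  req#17 t=4ms: DENY

Answer: AADDADDDDDDAADADD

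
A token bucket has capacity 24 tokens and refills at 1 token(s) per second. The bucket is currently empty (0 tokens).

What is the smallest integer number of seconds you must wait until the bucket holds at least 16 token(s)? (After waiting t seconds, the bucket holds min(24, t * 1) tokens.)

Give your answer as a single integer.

Answer: 16

Derivation:
Need t * 1 >= 16, so t >= 16/1.
Smallest integer t = ceil(16/1) = 16.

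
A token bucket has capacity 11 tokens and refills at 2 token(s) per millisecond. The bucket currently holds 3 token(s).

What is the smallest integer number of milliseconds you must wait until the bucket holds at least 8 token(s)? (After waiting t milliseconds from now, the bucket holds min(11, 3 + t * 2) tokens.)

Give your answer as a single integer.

Need 3 + t * 2 >= 8, so t >= 5/2.
Smallest integer t = ceil(5/2) = 3.

Answer: 3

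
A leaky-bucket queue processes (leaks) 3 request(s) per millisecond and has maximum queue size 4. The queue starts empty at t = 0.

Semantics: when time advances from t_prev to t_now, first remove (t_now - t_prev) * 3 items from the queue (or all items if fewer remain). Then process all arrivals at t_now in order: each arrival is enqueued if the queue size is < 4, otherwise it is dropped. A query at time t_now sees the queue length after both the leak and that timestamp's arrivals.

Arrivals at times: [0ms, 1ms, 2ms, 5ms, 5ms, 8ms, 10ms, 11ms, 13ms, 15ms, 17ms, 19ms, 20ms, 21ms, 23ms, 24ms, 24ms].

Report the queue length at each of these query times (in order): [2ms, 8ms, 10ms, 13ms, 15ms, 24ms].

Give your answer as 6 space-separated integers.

Queue lengths at query times:
  query t=2ms: backlog = 1
  query t=8ms: backlog = 1
  query t=10ms: backlog = 1
  query t=13ms: backlog = 1
  query t=15ms: backlog = 1
  query t=24ms: backlog = 2

Answer: 1 1 1 1 1 2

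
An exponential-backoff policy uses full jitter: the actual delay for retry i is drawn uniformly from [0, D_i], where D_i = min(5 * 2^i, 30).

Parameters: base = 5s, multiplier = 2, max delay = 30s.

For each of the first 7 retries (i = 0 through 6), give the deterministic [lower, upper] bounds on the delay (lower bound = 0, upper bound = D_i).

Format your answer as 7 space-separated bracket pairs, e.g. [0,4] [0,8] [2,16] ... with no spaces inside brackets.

Computing bounds per retry:
  i=0: D_i=min(5*2^0,30)=5, bounds=[0,5]
  i=1: D_i=min(5*2^1,30)=10, bounds=[0,10]
  i=2: D_i=min(5*2^2,30)=20, bounds=[0,20]
  i=3: D_i=min(5*2^3,30)=30, bounds=[0,30]
  i=4: D_i=min(5*2^4,30)=30, bounds=[0,30]
  i=5: D_i=min(5*2^5,30)=30, bounds=[0,30]
  i=6: D_i=min(5*2^6,30)=30, bounds=[0,30]

Answer: [0,5] [0,10] [0,20] [0,30] [0,30] [0,30] [0,30]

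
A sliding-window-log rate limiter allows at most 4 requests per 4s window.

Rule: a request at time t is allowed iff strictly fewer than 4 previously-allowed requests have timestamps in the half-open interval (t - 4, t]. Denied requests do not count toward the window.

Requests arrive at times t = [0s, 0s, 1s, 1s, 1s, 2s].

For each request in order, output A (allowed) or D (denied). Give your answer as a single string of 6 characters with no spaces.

Answer: AAAADD

Derivation:
Tracking allowed requests in the window:
  req#1 t=0s: ALLOW
  req#2 t=0s: ALLOW
  req#3 t=1s: ALLOW
  req#4 t=1s: ALLOW
  req#5 t=1s: DENY
  req#6 t=2s: DENY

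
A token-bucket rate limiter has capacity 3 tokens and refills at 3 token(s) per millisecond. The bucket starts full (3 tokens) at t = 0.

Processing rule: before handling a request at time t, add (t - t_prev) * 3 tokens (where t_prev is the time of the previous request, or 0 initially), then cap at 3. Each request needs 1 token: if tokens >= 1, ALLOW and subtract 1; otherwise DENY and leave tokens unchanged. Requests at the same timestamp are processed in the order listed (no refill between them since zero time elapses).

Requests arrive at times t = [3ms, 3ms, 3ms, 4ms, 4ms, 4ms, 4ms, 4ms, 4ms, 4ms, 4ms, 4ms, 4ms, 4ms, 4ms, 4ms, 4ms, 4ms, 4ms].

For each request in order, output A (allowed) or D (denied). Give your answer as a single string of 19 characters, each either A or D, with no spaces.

Simulating step by step:
  req#1 t=3ms: ALLOW
  req#2 t=3ms: ALLOW
  req#3 t=3ms: ALLOW
  req#4 t=4ms: ALLOW
  req#5 t=4ms: ALLOW
  req#6 t=4ms: ALLOW
  req#7 t=4ms: DENY
  req#8 t=4ms: DENY
  req#9 t=4ms: DENY
  req#10 t=4ms: DENY
  req#11 t=4ms: DENY
  req#12 t=4ms: DENY
  req#13 t=4ms: DENY
  req#14 t=4ms: DENY
  req#15 t=4ms: DENY
  req#16 t=4ms: DENY
  req#17 t=4ms: DENY
  req#18 t=4ms: DENY
  req#19 t=4ms: DENY

Answer: AAAAAADDDDDDDDDDDDD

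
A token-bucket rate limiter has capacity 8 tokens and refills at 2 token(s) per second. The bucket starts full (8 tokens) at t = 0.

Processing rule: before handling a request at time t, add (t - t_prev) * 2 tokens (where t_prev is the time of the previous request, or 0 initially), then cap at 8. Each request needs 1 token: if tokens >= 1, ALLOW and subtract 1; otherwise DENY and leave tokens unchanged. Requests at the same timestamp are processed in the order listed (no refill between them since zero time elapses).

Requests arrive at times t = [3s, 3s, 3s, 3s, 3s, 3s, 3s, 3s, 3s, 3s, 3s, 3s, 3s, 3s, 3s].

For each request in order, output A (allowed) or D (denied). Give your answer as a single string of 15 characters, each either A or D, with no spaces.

Simulating step by step:
  req#1 t=3s: ALLOW
  req#2 t=3s: ALLOW
  req#3 t=3s: ALLOW
  req#4 t=3s: ALLOW
  req#5 t=3s: ALLOW
  req#6 t=3s: ALLOW
  req#7 t=3s: ALLOW
  req#8 t=3s: ALLOW
  req#9 t=3s: DENY
  req#10 t=3s: DENY
  req#11 t=3s: DENY
  req#12 t=3s: DENY
  req#13 t=3s: DENY
  req#14 t=3s: DENY
  req#15 t=3s: DENY

Answer: AAAAAAAADDDDDDD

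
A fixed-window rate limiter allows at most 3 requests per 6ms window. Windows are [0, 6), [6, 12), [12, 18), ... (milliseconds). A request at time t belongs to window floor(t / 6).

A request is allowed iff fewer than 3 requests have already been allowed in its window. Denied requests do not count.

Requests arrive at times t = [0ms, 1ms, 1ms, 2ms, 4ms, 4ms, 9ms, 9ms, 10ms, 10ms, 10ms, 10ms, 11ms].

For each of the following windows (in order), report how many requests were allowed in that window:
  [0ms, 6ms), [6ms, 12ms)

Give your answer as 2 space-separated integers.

Answer: 3 3

Derivation:
Processing requests:
  req#1 t=0ms (window 0): ALLOW
  req#2 t=1ms (window 0): ALLOW
  req#3 t=1ms (window 0): ALLOW
  req#4 t=2ms (window 0): DENY
  req#5 t=4ms (window 0): DENY
  req#6 t=4ms (window 0): DENY
  req#7 t=9ms (window 1): ALLOW
  req#8 t=9ms (window 1): ALLOW
  req#9 t=10ms (window 1): ALLOW
  req#10 t=10ms (window 1): DENY
  req#11 t=10ms (window 1): DENY
  req#12 t=10ms (window 1): DENY
  req#13 t=11ms (window 1): DENY

Allowed counts by window: 3 3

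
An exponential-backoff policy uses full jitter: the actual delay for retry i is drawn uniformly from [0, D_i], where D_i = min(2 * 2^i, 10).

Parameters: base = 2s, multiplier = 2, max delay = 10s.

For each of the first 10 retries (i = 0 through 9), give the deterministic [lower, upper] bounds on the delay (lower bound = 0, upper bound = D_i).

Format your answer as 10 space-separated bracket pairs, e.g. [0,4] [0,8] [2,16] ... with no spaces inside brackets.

Computing bounds per retry:
  i=0: D_i=min(2*2^0,10)=2, bounds=[0,2]
  i=1: D_i=min(2*2^1,10)=4, bounds=[0,4]
  i=2: D_i=min(2*2^2,10)=8, bounds=[0,8]
  i=3: D_i=min(2*2^3,10)=10, bounds=[0,10]
  i=4: D_i=min(2*2^4,10)=10, bounds=[0,10]
  i=5: D_i=min(2*2^5,10)=10, bounds=[0,10]
  i=6: D_i=min(2*2^6,10)=10, bounds=[0,10]
  i=7: D_i=min(2*2^7,10)=10, bounds=[0,10]
  i=8: D_i=min(2*2^8,10)=10, bounds=[0,10]
  i=9: D_i=min(2*2^9,10)=10, bounds=[0,10]

Answer: [0,2] [0,4] [0,8] [0,10] [0,10] [0,10] [0,10] [0,10] [0,10] [0,10]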